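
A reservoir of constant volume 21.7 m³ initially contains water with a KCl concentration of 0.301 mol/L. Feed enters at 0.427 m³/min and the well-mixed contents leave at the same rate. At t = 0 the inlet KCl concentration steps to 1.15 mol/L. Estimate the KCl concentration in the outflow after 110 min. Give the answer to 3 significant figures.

1.05 mol/L

Accumulation = in − out for the solute gives V dC/dt = Q(C_in − C).
Time constant τ = V/Q = 21.7/0.427 = 50.820 min.
Integrating: C(t) = C_in + (C₀ − C_in) e^(−t/τ).
C(110) = 1.15 + (0.301 − 1.15)·e^(−110/50.820) = 1.15 + (-0.84900)·0.11481 = 1.0525 mol/L.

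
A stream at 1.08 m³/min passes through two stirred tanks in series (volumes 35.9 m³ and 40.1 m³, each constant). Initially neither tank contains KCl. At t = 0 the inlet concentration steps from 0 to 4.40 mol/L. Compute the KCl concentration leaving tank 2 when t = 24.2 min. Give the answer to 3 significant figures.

0.668 mol/L

Each tank obeys Vᵢ dCᵢ/dt = Q(Cᵢ₋₁ − Cᵢ), so τᵢ = Vᵢ/Q.
τ₁ = 35.9/1.08 = 33.241 min; τ₂ = 40.1/1.08 = 37.130 min.
Solving the cascade with C₁(0)=C₂(0)=0 gives C₂(t) = C_in[1 − (τ₁ e^(−t/τ₁) − τ₂ e^(−t/τ₂))/(τ₁ − τ₂)].
At t = 24.2: e^(−t/τ₁) = 0.48286, e^(−t/τ₂) = 0.52112.
C₂ = 4.40·[1 − (33.241·0.48286 − 37.130·0.52112)/(-3.8889)] = 4.40·0.15185 = 0.66815 mol/L.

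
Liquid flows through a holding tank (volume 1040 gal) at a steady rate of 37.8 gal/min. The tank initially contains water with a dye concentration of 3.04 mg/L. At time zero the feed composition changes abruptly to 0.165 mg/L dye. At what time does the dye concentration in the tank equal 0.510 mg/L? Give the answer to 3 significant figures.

58.3 min

Mass balance on the solute (V constant): V dC/dt = Q(C_in − C), so τ = V/Q = 27.513 min.
C(t) = C_in + (C₀ − C_in) e^(−t/τ). Set C = 0.510 and solve for t:
e^(−t/τ) = (C − C_in)/(C₀ − C_in) = (0.510 − 0.165)/(3.04 − 0.165) = 0.12000
t = −τ ln(…) = 27.513 × 2.1203 = 58.335 min.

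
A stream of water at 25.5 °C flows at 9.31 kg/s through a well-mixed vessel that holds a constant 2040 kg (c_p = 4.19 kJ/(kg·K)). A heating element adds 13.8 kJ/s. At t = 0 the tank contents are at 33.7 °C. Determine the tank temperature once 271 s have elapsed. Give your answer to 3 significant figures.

M c_p dT/dt = ṁ c_p (T_in − T) + Q̇.
Rearrange: dT/dt = (T_ss − T)/τ with τ = M/ṁ = 219.12 s and T_ss = T_in + Q̇/(ṁ c_p) = 25.854 °C.
T approaches T_ss exponentially: T(t) = T_ss + (T₀ − T_ss) e^(−t/τ).
T(271) = 25.854 + (7.8462)·e^(−271/219.12) = 25.854 + (7.8462)·0.29032 = 28.132 °C.

28.1 °C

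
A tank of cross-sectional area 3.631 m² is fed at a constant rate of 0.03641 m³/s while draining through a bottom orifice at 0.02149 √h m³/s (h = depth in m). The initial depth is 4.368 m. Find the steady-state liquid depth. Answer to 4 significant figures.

2.871 m

Accumulation of liquid (constant cross-section A): A dh/dt = Q_in − 0.02149 √h. At steady state dh/dt = 0:
Q_in = 0.02149 √h_ss ⇒ √h_ss = 0.03641/0.02149 = 1.69428.
h_ss = 1.69428² = 2.87057 m. (Since h₀ = 4.368 m > h_ss, the level will fall toward this value.)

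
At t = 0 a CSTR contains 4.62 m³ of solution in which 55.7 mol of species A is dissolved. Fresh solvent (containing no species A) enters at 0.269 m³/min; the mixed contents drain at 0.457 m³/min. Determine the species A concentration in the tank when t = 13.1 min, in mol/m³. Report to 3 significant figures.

Let m(t) be the amount of species A. Volume: V(t) = V₀ + (Q_in − Q_out) t = 4.62 − 0.18800 t; V(13.1) = 2.1572 m³.
Solute balance: dm/dt = 0 − Q_out C = −Q_out m/V(t).
dm/m = −Q_out dt/(V₀ − 0.18800 t); integrating gives ln(m/m₀) = −(Q_out/(Q_in−Q_out)) ln(V/V₀).
m = m₀ (V₀/V)^(Q_out/(Q_in−Q_out)) = 55.7 × (4.62/2.1572)^(-2.4309) = 8.7468 mol.
C = m/V = 8.7468/2.1572 = 4.0547 mol/m³.

4.05 mol/m³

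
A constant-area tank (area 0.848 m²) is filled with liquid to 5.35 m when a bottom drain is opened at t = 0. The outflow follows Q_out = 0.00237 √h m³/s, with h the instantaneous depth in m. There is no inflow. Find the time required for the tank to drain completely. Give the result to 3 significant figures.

Accumulation of liquid (constant cross-section A): A dh/dt = −0.00237 √h.
This is separable: 2 d(√h)/dt = −0.00237/A, so √h = √h₀ − (0.00237/(2A)) t.
Set h = 0: 2√h₀ = (0.00237/A) t_empty ⇒ t_empty = 2A√h₀/0.00237.
t_empty = 2·0.848·√5.35/0.00237 = 1.6960·2.3130/0.00237 = 1655.2 s.

1660 s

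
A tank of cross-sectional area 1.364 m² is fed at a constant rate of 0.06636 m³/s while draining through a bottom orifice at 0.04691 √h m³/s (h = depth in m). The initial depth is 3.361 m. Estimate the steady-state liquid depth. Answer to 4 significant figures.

Mass balance (ρ constant): A dh/dt = Q_in − 0.04691 √h. At steady state dh/dt = 0:
Q_in = 0.04691 √h_ss ⇒ √h_ss = 0.06636/0.04691 = 1.41462.
h_ss = 1.41462² = 2.00116 m. (Since h₀ = 3.361 m > h_ss, the level will fall toward this value.)

2.001 m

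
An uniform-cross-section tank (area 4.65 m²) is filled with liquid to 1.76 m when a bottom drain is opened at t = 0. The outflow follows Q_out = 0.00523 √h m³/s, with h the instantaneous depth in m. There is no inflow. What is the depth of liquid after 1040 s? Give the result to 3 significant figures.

0.550 m

With no inflow, A dh/dt = −0.00523 √h.
Separate and integrate: 2(√h − √h₀) = −(0.00523/A) t.
√h = √1.76 − 0.00523·1040/(2·4.65) = 1.3266 − 0.58486 = 0.74179.
h = 0.74179² = 0.55025 m.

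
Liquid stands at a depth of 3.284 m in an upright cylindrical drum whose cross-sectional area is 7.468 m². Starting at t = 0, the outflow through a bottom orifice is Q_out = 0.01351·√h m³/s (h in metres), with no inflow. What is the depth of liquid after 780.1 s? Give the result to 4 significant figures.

1.224 m

With no inflow, A dh/dt = −0.01351 √h.
∫ h^(−1/2) dh = −(0.01351/A) ∫ dt, giving 2√h = 2√h₀ − (0.01351/A) t.
√h = √3.284 − 0.01351·780.1/(2·7.468) = 1.81218 − 0.705621 = 1.10656.
h = 1.10656² = 1.22448 m.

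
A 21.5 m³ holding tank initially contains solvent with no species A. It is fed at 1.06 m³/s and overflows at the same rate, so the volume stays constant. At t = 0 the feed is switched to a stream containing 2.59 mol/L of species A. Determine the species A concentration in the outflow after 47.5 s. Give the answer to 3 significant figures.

2.34 mol/L

Unsteady species balance (constant V, well mixed): V dC/dt = Q(C_in − C).
So dC/dt = (C_in − C)/τ with τ = V/Q = 21.5/1.06 = 20.283 s.
Integrating: C(t) = C_in + (C₀ − C_in) e^(−t/τ).
C(47.5) = 2.59 + (0 − 2.59)·e^(−47.5/20.283) = 2.59 + (-2.5900)·0.096149 = 2.3410 mol/L.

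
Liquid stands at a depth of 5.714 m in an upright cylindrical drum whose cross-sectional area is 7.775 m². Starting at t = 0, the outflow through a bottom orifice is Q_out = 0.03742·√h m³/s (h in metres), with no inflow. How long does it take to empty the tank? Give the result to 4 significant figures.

993.3 s

A dh/dt = −Q_out = −0.03742 √h.
This is separable: 2 d(√h)/dt = −0.03742/A, so √h = √h₀ − (0.03742/(2A)) t.
Set h = 0: 2√h₀ = (0.03742/A) t_empty ⇒ t_empty = 2A√h₀/0.03742.
t_empty = 2·7.775·√5.714/0.03742 = 15.5500·2.39040/0.03742 = 993.337 s.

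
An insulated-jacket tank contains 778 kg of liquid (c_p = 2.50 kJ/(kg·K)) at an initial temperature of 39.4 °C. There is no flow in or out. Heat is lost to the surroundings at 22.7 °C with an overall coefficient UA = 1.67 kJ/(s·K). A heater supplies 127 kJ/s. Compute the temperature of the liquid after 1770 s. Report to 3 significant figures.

M c_p dT/dt = −UA(T − T_amb) + Q̇.
dT/dt = (T_ss − T)/τ with T_ss = T_amb + Q̇/UA = 22.7 + 127/1.67 = 98.748 °C, τ = M c_p/UA = 778·2.50/1.67 = 1164.7 s.
T approaches T_ss exponentially: T(t) = T_ss + (T₀ − T_ss) e^(−t/τ).
T(1770) = 98.748 + (-59.348)·0.21877 = 85.764 °C.

85.8 °C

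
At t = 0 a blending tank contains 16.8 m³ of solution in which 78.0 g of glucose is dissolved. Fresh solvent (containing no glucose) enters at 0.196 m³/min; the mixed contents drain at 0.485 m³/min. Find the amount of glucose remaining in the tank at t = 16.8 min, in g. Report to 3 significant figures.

Total volume: dV/dt = Q_in − Q_out = -0.28900 m³/min, so V(t) = 16.8 − 0.28900 t and V(16.8) = 11.945 m³.
Species balance (pure solvent in): dm/dt = −Q_out · m/V(t).
dm/m = −Q_out dt/(V₀ − 0.28900 t); integrating gives ln(m/m₀) = −(Q_out/(Q_in−Q_out)) ln(V/V₀).
m = m₀ (V₀/V)^(Q_out/(Q_in−Q_out)) = 78.0 × (16.8/11.945)^(-1.6782) = 44.005 g.

44.0 g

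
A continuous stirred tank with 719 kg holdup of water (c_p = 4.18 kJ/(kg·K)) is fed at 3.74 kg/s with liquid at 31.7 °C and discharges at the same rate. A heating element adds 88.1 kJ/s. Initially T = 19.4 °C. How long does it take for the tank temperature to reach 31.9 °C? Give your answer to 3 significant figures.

M c_p dT/dt = ṁ c_p (T_in − T) + Q̇.
τ = M/ṁ = 192.25 s; T_ss = T_in + Q̇/(ṁ c_p) = 37.335 °C.
T(t) = T_ss + (T₀ − T_ss) e^(−t/τ). Set T = 31.9:
e^(−t/τ) = (31.9 − 37.335)/(19.4 − 37.335) = 0.30306
t = −192.25 · ln(0.30306) = 229.51 s.

230 s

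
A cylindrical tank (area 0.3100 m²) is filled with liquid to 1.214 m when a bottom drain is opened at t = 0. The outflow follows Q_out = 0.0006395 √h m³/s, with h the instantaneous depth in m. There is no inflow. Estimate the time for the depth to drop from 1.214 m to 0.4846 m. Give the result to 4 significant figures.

With no inflow, A dh/dt = −0.0006395 √h.
Separate and integrate: 2(√h − √h₀) = −(0.0006395/A) t.
t = 2A(√h₀ − √h)/0.0006395 = 2·0.3100·(√1.214 − √0.4846)/0.0006395
  = 0.620000 × (1.10182 − 0.696132) / 0.0006395 = 393.314 s.

393.3 s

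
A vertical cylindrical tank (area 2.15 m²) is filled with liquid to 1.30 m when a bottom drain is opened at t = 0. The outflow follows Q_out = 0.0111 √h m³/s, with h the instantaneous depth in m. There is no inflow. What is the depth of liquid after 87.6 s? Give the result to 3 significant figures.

Volume balance on the tank: A dh/dt = −0.0111 √h.
∫ h^(−1/2) dh = −(0.0111/A) ∫ dt, giving 2√h = 2√h₀ − (0.0111/A) t.
√h = √1.30 − 0.0111·87.6/(2·2.15) = 1.1402 − 0.22613 = 0.91405.
h = 0.91405² = 0.83548 m.

0.835 m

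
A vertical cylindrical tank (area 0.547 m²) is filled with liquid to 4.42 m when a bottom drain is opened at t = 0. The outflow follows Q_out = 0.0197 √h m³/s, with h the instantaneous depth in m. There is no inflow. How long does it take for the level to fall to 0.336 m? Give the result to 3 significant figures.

Mass balance (ρ constant): A dh/dt = −0.0197 √h.
This is separable: 2 d(√h)/dt = −0.0197/A, so √h = √h₀ − (0.0197/(2A)) t.
t = 2A(√h₀ − √h)/0.0197 = 2·0.547·(√4.42 − √0.336)/0.0197
  = 1.0940 × (2.1024 − 0.57966) / 0.0197 = 84.561 s.

84.6 s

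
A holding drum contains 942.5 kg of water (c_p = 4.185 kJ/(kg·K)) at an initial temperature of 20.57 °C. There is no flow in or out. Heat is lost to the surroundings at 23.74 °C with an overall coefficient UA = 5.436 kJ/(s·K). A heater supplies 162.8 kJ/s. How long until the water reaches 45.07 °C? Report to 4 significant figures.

976.8 s

Unsteady energy balance on the tank contents: M c_p dT/dt = −UA(T − T_amb) + Q̇.
τ = M c_p/UA = 725.600 s; T_ss = T_amb + Q̇/UA = 23.74 + 162.8/5.436 = 53.6885 °C.
T(t) = T_ss + (T₀ − T_ss)e^(−t/τ); set T = 45.07:
t = −τ ln[(T − T_ss)/(T₀ − T_ss)] = −725.600 · ln(0.260232) = 976.790 s.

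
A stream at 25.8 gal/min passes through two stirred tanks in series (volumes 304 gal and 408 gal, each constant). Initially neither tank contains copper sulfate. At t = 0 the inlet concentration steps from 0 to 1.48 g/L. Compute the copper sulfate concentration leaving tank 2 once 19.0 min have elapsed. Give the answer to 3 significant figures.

0.596 g/L

Time constants: τᵢ = Vᵢ/Q for each well-mixed tank.
τ₁ = 304/25.8 = 11.783 min; τ₂ = 408/25.8 = 15.814 min.
Solving the cascade with C₁(0)=C₂(0)=0 gives C₂(t) = C_in[1 − (τ₁ e^(−t/τ₁) − τ₂ e^(−t/τ₂))/(τ₁ − τ₂)].
At t = 19.0: e^(−t/τ₁) = 0.19939, e^(−t/τ₂) = 0.30075.
C₂ = 1.48·[1 − (11.783·0.19939 − 15.814·0.30075)/(-4.0310)] = 1.48·0.40296 = 0.59638 g/L.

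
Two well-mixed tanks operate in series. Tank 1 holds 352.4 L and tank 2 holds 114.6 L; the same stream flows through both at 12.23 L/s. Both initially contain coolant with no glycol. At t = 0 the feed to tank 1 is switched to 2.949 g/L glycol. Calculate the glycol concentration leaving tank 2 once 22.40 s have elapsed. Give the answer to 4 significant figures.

Each tank obeys Vᵢ dCᵢ/dt = Q(Cᵢ₋₁ − Cᵢ), so τᵢ = Vᵢ/Q.
τ₁ = 352.4/12.23 = 28.8144 s; τ₂ = 114.6/12.23 = 9.37040 s.
Solving the cascade with C₁(0)=C₂(0)=0 gives C₂(t) = C_in[1 − (τ₁ e^(−t/τ₁) − τ₂ e^(−t/τ₂))/(τ₁ − τ₂)].
At t = 22.40: e^(−t/τ₁) = 0.459604, e^(−t/τ₂) = 0.0915833.
C₂ = 2.949·[1 − (28.8144·0.459604 − 9.37040·0.0915833)/(19.4440)] = 2.949·0.363040 = 1.07060 g/L.

1.071 g/L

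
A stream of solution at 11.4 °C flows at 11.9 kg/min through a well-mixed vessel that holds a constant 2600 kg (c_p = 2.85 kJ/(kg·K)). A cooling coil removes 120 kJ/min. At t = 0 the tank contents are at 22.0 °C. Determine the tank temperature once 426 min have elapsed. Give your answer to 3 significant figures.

Unsteady energy balance on the tank contents: M c_p dT/dt = ṁ c_p (T_in − T) − 120.
τ = M/ṁ = 218.49 min; T_ss = T_in − Q̇/(ṁ c_p) = 11.4 − 120/(11.9·2.85) = 7.8617 °C.
Integrating: T(t) = T_ss + (T₀ − T_ss) e^(−t/τ).
T(426) = 7.8617 + (14.138)·e^(−426/218.49) = 7.8617 + (14.138)·0.14231 = 9.8737 °C.

9.87 °C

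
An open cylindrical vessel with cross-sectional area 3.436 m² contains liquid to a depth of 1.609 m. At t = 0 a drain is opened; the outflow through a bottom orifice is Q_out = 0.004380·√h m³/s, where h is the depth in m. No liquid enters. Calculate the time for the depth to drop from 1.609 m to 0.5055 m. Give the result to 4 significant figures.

Unsteady balance on liquid volume: A dh/dt = −0.004380 √h.
∫ h^(−1/2) dh = −(0.004380/A) ∫ dt, giving 2√h = 2√h₀ − (0.004380/A) t.
t = 2A(√h₀ − √h)/0.004380 = 2·3.436·(√1.609 − √0.5055)/0.004380
  = 6.87200 × (1.26846 − 0.710985) / 0.004380 = 874.656 s.

874.7 s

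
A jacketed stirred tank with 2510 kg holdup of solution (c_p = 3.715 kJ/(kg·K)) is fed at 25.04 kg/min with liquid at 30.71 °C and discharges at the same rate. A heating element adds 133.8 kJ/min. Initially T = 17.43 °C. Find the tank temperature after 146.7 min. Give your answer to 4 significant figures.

28.74 °C

Unsteady energy balance on the tank contents: M c_p dT/dt = ṁ c_p (T_in − T) + 133.8.
Rearrange: dT/dt = (T_ss − T)/τ with τ = M/ṁ = 100.240 min and T_ss = T_in + Q̇/(ṁ c_p) = 32.1483 °C.
Solution: T(t) = T_ss + (T₀ − T_ss) e^(−t/τ).
T(146.7) = 32.1483 + (-14.7183)·e^(−146.7/100.240) = 32.1483 + (-14.7183)·0.231426 = 28.7421 °C.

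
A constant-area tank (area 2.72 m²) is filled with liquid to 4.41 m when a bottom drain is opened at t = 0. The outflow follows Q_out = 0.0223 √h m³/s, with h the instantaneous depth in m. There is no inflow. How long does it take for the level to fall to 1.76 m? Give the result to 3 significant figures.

189 s

With no inflow, A dh/dt = −0.0223 √h.
Separate and integrate: 2(√h − √h₀) = −(0.0223/A) t.
t = 2A(√h₀ − √h)/0.0223 = 2·2.72·(√4.41 − √1.76)/0.0223
  = 5.4400 × (2.1000 − 1.3266) / 0.0223 = 188.66 s.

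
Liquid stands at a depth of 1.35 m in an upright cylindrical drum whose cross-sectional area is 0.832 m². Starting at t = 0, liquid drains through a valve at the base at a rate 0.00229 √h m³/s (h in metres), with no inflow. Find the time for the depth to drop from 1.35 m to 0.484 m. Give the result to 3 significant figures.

With no inflow, A dh/dt = −0.00229 √h.
Separate and integrate: 2(√h − √h₀) = −(0.00229/A) t.
t = 2A(√h₀ − √h)/0.00229 = 2·0.832·(√1.35 − √0.484)/0.00229
  = 1.6640 × (1.1619 − 0.69570) / 0.00229 = 338.75 s.

339 s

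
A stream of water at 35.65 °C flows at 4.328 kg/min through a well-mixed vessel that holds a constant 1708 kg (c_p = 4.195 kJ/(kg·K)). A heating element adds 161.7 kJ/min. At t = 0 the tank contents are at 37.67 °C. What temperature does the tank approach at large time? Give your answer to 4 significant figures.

44.56 °C

M c_p dT/dt = ṁ c_p (T_in − T) + Q̇.
At steady state dT/dt = 0 ⇒ T_ss = T_in + Q̇/(ṁ c_p) = 35.65 + 161.7/(4.328·4.195) = 44.5562 °C.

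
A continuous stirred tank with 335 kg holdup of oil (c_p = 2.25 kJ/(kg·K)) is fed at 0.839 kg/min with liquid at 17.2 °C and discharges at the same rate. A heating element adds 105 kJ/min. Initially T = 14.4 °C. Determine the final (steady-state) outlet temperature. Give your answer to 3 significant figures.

72.8 °C

Unsteady energy balance on the tank contents: M c_p dT/dt = ṁ c_p (T_in − T) + 105.
At steady state dT/dt = 0 ⇒ T_ss = T_in + Q̇/(ṁ c_p) = 17.2 + 105/(0.839·2.25) = 72.822 °C.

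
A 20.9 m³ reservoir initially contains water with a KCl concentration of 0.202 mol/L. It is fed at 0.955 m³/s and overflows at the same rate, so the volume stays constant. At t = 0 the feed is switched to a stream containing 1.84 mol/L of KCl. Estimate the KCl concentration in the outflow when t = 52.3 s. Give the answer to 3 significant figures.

1.69 mol/L

Transient balance on the dissolved component: V dC/dt = Q(C_in − C).
Time constant τ = V/Q = 20.9/0.955 = 21.885 s.
Integrating: C(t) = C_in + (C₀ − C_in) e^(−t/τ).
C(52.3) = 1.84 + (0.202 − 1.84)·e^(−52.3/21.885) = 1.84 + (-1.6380)·0.091649 = 1.6899 mol/L.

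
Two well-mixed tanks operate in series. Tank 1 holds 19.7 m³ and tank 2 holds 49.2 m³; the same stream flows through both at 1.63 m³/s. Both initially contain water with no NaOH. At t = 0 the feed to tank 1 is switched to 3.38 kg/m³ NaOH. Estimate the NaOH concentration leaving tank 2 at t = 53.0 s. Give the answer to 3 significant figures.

2.43 kg/m³

Species balance on tank i: dCᵢ/dt = (Cᵢ₋₁ − Cᵢ)/τᵢ with τᵢ = Vᵢ/Q.
τ₁ = 19.7/1.63 = 12.086 s; τ₂ = 49.2/1.63 = 30.184 s.
Tank 1: C₁ = C_in(1 − e^(−t/τ₁)). Tank 2 (τ₁ ≠ τ₂): C₂ = C_in[1 − (τ₁ e^(−t/τ₁) − τ₂ e^(−t/τ₂))/(τ₁ − τ₂)].
At t = 53.0: e^(−t/τ₁) = 0.012459, e^(−t/τ₂) = 0.17275.
C₂ = 3.38·[1 − (12.086·0.012459 − 30.184·0.17275)/(-18.098)] = 3.38·0.72020 = 2.4343 kg/m³.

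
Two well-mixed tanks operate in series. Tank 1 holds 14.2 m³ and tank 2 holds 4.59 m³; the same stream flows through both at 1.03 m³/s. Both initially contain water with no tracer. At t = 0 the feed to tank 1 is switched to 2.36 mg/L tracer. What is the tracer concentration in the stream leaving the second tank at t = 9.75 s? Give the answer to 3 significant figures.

Species balance on tank i: dCᵢ/dt = (Cᵢ₋₁ − Cᵢ)/τᵢ with τᵢ = Vᵢ/Q.
τ₁ = 14.2/1.03 = 13.786 s; τ₂ = 4.59/1.03 = 4.4563 s.
Solving the cascade with C₁(0)=C₂(0)=0 gives C₂(t) = C_in[1 − (τ₁ e^(−t/τ₁) − τ₂ e^(−t/τ₂))/(τ₁ − τ₂)].
At t = 9.75: e^(−t/τ₁) = 0.49301, e^(−t/τ₂) = 0.11215.
C₂ = 2.36·[1 − (13.786·0.49301 − 4.4563·0.11215)/(9.3301)] = 2.36·0.32508 = 0.76718 mg/L.

0.767 mg/L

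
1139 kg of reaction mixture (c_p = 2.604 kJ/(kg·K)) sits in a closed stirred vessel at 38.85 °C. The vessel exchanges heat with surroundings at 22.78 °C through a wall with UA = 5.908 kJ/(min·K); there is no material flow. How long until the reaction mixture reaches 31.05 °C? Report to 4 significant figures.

Unsteady energy balance on the tank contents: M c_p dT/dt = −UA(T − T_amb).
τ = M c_p/UA = 502.024 min; T_ss = T_amb = 22.7800 °C.
T(t) = T_ss + (T₀ − T_ss)e^(−t/τ); set T = 31.05:
t = −τ ln[(T − T_ss)/(T₀ − T_ss)] = −502.024 · ln(0.514624) = 333.504 min.

333.5 min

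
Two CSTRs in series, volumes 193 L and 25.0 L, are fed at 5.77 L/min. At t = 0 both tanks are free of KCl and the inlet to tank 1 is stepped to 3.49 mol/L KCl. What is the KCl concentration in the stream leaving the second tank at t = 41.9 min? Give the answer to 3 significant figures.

Each tank obeys Vᵢ dCᵢ/dt = Q(Cᵢ₋₁ − Cᵢ), so τᵢ = Vᵢ/Q.
τ₁ = 193/5.77 = 33.449 min; τ₂ = 25.0/5.77 = 4.3328 min.
Solving the cascade with C₁(0)=C₂(0)=0 gives C₂(t) = C_in[1 − (τ₁ e^(−t/τ₁) − τ₂ e^(−t/τ₂))/(τ₁ − τ₂)].
At t = 41.9: e^(−t/τ₁) = 0.28574, e^(−t/τ₂) = 6.3117e-05.
C₂ = 3.49·[1 − (33.449·0.28574 − 4.3328·6.3117e-05)/(29.116)] = 3.49·0.67174 = 2.3444 mol/L.

2.34 mol/L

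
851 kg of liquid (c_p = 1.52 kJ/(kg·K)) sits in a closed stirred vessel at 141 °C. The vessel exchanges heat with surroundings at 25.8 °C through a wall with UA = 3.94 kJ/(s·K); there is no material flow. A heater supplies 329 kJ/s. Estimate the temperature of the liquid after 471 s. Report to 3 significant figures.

First-law balance (no shaft work): M c_p dT/dt = −UA(T − T_amb) + Q̇.
dT/dt = (T_ss − T)/τ with T_ss = T_amb + Q̇/UA = 25.8 + 329/3.94 = 109.30 °C, τ = M c_p/UA = 851·1.52/3.94 = 328.30 s.
This is linear first-order; T(t) = T_ss + (T₀ − T_ss) e^(−t/τ).
T(471) = 109.30 + (31.697)·0.23820 = 116.85 °C.

117 °C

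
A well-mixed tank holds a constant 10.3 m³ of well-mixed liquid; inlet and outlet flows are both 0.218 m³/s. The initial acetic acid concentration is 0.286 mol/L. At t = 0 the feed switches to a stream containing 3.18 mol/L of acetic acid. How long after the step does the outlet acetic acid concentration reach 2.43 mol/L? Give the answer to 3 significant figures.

63.8 s

Species balance: V dC/dt = Q(C_in − C) ⇒ τ = V/Q = 47.248 s.
C(t) = C_in + (C₀ − C_in) e^(−t/τ). Set C = 2.43 and solve for t:
e^(−t/τ) = (C − C_in)/(C₀ − C_in) = (2.43 − 3.18)/(0.286 − 3.18) = 0.25916
t = −τ ln(…) = 47.248 × 1.3503 = 63.800 s.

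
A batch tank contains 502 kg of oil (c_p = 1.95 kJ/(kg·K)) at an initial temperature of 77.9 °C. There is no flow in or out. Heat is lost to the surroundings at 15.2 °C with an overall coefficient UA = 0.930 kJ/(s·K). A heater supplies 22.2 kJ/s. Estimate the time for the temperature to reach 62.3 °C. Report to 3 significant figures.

541 s

M c_p dT/dt = −UA(T − T_amb) + Q̇.
τ = M c_p/UA = 1052.6 s; T_ss = T_amb + Q̇/UA = 15.2 + 22.2/0.930 = 39.071 °C.
T(t) = T_ss + (T₀ − T_ss)e^(−t/τ); set T = 62.3:
t = −τ ln[(T − T_ss)/(T₀ − T_ss)] = −1052.6 · ln(0.59824) = 540.78 s.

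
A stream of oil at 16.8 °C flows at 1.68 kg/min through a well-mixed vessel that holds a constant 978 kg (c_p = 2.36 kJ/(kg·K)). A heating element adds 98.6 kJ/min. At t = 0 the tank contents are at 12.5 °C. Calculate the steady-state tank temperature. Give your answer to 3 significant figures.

M c_p dT/dt = ṁ c_p (T_in − T) + Q̇.
At steady state dT/dt = 0 ⇒ T_ss = T_in + Q̇/(ṁ c_p) = 16.8 + 98.6/(1.68·2.36) = 41.669 °C.

41.7 °C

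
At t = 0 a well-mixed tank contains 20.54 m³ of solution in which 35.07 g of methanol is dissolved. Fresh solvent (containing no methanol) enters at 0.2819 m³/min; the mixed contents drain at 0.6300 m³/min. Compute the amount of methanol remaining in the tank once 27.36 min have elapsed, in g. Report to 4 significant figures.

11.36 g

Total volume: dV/dt = Q_in − Q_out = -0.348100 m³/min, so V(t) = 20.54 − 0.348100 t and V(27.36) = 11.0160 m³.
No methanol enters, so dm/dt = −Q_out · (m/V).
Separate: dm/m = −Q_out dt/V(t) ⇒ ln(m/m₀) = −(Q_out/(Q_in−Q_out)) ln(V/V₀).
m = m₀ (V₀/V)^(Q_out/(Q_in−Q_out)) = 35.07 × (20.54/11.0160)^(-1.80982) = 11.3563 g.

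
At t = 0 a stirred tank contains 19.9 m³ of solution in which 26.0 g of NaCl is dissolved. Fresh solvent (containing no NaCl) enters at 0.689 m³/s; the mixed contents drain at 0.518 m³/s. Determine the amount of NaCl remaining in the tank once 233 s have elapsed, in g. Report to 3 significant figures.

Total volume: dV/dt = Q_in − Q_out = 0.17100 m³/s, so V(t) = 19.9 + 0.17100 t and V(233) = 59.743 m³.
Solute balance: dm/dt = 0 − Q_out C = −Q_out m/V(t).
Separate: dm/m = −Q_out dt/V(t) ⇒ ln(m/m₀) = −(Q_out/(Q_in−Q_out)) ln(V/V₀).
m = m₀ (V₀/V)^(Q_out/(Q_in−Q_out)) = 26.0 × (19.9/59.743)^(3.0292) = 0.93049 g.

0.930 g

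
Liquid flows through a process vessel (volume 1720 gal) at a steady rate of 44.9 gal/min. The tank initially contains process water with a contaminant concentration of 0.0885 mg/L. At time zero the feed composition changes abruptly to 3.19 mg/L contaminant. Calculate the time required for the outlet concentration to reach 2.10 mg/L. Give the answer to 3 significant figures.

40.1 min

Mass balance on the solute (V constant): V dC/dt = Q(C_in − C), so τ = V/Q = 38.307 min.
C(t) = C_in + (C₀ − C_in) e^(−t/τ). Set C = 2.10 and solve for t:
e^(−t/τ) = (C − C_in)/(C₀ − C_in) = (2.10 − 3.19)/(0.0885 − 3.19) = 0.35144
t = −τ ln(…) = 38.307 × 1.0457 = 40.058 min.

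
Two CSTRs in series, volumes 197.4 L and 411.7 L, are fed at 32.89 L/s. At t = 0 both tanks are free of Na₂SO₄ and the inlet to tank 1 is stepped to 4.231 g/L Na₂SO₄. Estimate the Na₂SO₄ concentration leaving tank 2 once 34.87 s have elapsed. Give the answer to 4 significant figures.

Time constants: τᵢ = Vᵢ/Q for each well-mixed tank.
τ₁ = 197.4/32.89 = 6.00182 s; τ₂ = 411.7/32.89 = 12.5175 s.
Tank 1: C₁ = C_in(1 − e^(−t/τ₁)). Tank 2 (τ₁ ≠ τ₂): C₂ = C_in[1 − (τ₁ e^(−t/τ₁) − τ₂ e^(−t/τ₂))/(τ₁ − τ₂)].
At t = 34.87: e^(−t/τ₁) = 0.00299773, e^(−t/τ₂) = 0.0616857.
C₂ = 4.231·[1 − (6.00182·0.00299773 − 12.5175·0.0616857)/(-6.51566)] = 4.231·0.884255 = 3.74128 g/L.

3.741 g/L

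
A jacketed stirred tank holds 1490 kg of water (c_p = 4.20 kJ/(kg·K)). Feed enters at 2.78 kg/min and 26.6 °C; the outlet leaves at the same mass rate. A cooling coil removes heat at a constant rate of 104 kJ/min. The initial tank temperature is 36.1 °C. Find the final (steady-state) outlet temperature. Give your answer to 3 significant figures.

17.7 °C

M c_p dT/dt = ṁ c_p (T_in − T) − Q̇.
At steady state dT/dt = 0 ⇒ T_ss = T_in − Q̇/(ṁ c_p) = 26.6 − 104/(2.78·4.20) = 17.693 °C.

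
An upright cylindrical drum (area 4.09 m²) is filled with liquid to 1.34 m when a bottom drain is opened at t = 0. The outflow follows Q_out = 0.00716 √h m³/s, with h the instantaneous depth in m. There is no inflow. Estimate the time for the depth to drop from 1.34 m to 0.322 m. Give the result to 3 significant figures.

674 s

A dh/dt = −Q_out = −0.00716 √h.
∫ h^(−1/2) dh = −(0.00716/A) ∫ dt, giving 2√h = 2√h₀ − (0.00716/A) t.
t = 2A(√h₀ − √h)/0.00716 = 2·4.09·(√1.34 − √0.322)/0.00716
  = 8.1800 × (1.1576 − 0.56745) / 0.00716 = 674.20 s.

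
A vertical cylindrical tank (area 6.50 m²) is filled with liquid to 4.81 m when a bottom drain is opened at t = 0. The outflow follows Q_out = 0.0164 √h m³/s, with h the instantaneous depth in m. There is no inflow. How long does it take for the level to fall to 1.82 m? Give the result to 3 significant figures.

Mass balance (ρ constant): A dh/dt = −0.0164 √h.
Separate and integrate: 2(√h − √h₀) = −(0.0164/A) t.
t = 2A(√h₀ − √h)/0.0164 = 2·6.50·(√4.81 − √1.82)/0.0164
  = 13.000 × (2.1932 − 1.3491) / 0.0164 = 669.10 s.

669 s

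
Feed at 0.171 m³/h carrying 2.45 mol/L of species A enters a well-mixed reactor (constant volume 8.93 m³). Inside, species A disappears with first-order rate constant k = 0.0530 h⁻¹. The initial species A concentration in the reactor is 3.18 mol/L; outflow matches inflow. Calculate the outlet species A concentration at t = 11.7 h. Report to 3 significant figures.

Species balance: V dC/dt = Q C_in − Q C − k V C.
This is linear with rate a = Q/V + k = 0.072149 h⁻¹.
C_ss = Q C_in/(Q + kV) = 0.65025 mol/L; C(t) = C_ss + (C₀ − C_ss) e^(−a t).
C(11.7) = 0.65025 + (2.5297)·e^(−0.072149·11.7) = 0.65025 + (2.5297)·0.42993 = 1.7379 mol/L.

1.74 mol/L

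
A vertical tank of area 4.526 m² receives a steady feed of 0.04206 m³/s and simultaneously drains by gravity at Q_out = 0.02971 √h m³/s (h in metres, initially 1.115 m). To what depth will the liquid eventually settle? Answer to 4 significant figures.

2.004 m

Level balance: A dh/dt = 0.04206 − 0.02971 √h. Setting dh/dt = 0:
Q_in = 0.02971 √h_ss ⇒ √h_ss = 0.04206/0.02971 = 1.41568.
h_ss = 1.41568² = 2.00416 m. (Since h₀ = 1.115 m < h_ss, the level will rise toward this value.)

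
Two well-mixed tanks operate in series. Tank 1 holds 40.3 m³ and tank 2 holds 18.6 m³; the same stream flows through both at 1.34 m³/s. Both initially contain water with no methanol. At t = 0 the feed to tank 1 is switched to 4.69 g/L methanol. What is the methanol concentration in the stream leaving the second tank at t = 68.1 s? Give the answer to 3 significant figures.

Time constants: τᵢ = Vᵢ/Q for each well-mixed tank.
τ₁ = 40.3/1.34 = 30.075 s; τ₂ = 18.6/1.34 = 13.881 s.
Tank 1: C₁ = C_in(1 − e^(−t/τ₁)). Tank 2 (τ₁ ≠ τ₂): C₂ = C_in[1 − (τ₁ e^(−t/τ₁) − τ₂ e^(−t/τ₂))/(τ₁ − τ₂)].
At t = 68.1: e^(−t/τ₁) = 0.10390, e^(−t/τ₂) = 0.0074011.
C₂ = 4.69·[1 − (30.075·0.10390 − 13.881·0.0074011)/(16.194)] = 4.69·0.81339 = 3.8148 g/L.

3.81 g/L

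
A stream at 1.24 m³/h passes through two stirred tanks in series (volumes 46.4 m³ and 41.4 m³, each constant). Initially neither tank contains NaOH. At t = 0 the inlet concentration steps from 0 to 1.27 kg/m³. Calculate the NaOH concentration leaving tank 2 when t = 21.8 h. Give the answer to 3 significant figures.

Species balance on tank i: dCᵢ/dt = (Cᵢ₋₁ − Cᵢ)/τᵢ with τᵢ = Vᵢ/Q.
τ₁ = 46.4/1.24 = 37.419 h; τ₂ = 41.4/1.24 = 33.387 h.
Tank 1: C₁ = C_in(1 − e^(−t/τ₁)). Tank 2 (τ₁ ≠ τ₂): C₂ = C_in[1 − (τ₁ e^(−t/τ₁) − τ₂ e^(−t/τ₂))/(τ₁ − τ₂)].
At t = 21.8: e^(−t/τ₁) = 0.55845, e^(−t/τ₂) = 0.52051.
C₂ = 1.27·[1 − (37.419·0.55845 − 33.387·0.52051)/(4.0323)] = 1.27·0.12738 = 0.16178 kg/m³.

0.162 kg/m³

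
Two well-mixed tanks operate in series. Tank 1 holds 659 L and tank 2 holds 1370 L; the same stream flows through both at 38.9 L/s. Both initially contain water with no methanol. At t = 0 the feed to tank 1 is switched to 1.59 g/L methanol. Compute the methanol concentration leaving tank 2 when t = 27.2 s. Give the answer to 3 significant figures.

0.471 g/L

Each tank obeys Vᵢ dCᵢ/dt = Q(Cᵢ₋₁ − Cᵢ), so τᵢ = Vᵢ/Q.
τ₁ = 659/38.9 = 16.941 s; τ₂ = 1370/38.9 = 35.219 s.
Tank 1: C₁ = C_in(1 − e^(−t/τ₁)). Tank 2 (τ₁ ≠ τ₂): C₂ = C_in[1 − (τ₁ e^(−t/τ₁) − τ₂ e^(−t/τ₂))/(τ₁ − τ₂)].
At t = 27.2: e^(−t/τ₁) = 0.20077, e^(−t/τ₂) = 0.46194.
C₂ = 1.59·[1 − (16.941·0.20077 − 35.219·0.46194)/(-18.278)] = 1.59·0.29599 = 0.47063 g/L.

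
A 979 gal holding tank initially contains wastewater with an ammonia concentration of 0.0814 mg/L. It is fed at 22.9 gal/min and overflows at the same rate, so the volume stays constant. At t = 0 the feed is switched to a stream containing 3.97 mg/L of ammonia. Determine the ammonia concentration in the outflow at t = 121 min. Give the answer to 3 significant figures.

Transient balance on the dissolved component: V dC/dt = Q(C_in − C).
Rewrite as dC/dt + C/τ = C_in/τ, τ = V/Q = 42.751 min.
Integrating: C(t) = C_in + (C₀ − C_in) e^(−t/τ).
C(121) = 3.97 + (0.0814 − 3.97)·e^(−121/42.751) = 3.97 + (-3.8886)·0.058993 = 3.7406 mg/L.

3.74 mg/L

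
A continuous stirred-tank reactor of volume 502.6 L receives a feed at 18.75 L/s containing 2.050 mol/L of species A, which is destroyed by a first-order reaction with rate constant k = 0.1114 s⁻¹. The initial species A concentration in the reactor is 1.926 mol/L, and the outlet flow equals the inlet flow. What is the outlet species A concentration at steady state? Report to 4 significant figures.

V dC/dt = Q(C_in − C) − k V C.
At steady state: 0 = Q C_in − (Q + kV) C_ss, so C_ss = Q C_in/(Q + kV).
C_ss = 18.75·2.050/(18.75 + 0.1114·502.6) = 38.4375/74.7396 = 0.514285 mol/L.

0.5143 mol/L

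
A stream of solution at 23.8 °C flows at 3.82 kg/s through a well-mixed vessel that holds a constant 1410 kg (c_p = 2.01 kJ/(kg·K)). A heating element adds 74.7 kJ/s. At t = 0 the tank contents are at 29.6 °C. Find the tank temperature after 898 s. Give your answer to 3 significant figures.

M c_p dT/dt = ṁ c_p (T_in − T) + Q̇.
τ = M/ṁ = 369.11 s; T_ss = T_in + Q̇/(ṁ c_p) = 23.8 + 74.7/(3.82·2.01) = 33.529 °C.
T approaches T_ss exponentially: T(t) = T_ss + (T₀ − T_ss) e^(−t/τ).
T(898) = 33.529 + (-3.9288)·e^(−898/369.11) = 33.529 + (-3.9288)·0.087784 = 33.184 °C.

33.2 °C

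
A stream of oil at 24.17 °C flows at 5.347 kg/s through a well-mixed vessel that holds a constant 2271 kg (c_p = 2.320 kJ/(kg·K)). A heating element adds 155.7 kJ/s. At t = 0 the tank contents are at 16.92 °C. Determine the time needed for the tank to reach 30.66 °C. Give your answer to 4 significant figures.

M c_p dT/dt = ṁ c_p (T_in − T) + Q̇.
τ = M/ṁ = 424.724 s; T_ss = T_in + Q̇/(ṁ c_p) = 36.7214 °C.
T(t) = T_ss + (T₀ − T_ss) e^(−t/τ). Set T = 30.66:
e^(−t/τ) = (30.66 − 36.7214)/(16.92 − 36.7214) = 0.306108
t = −424.724 · ln(0.306108) = 502.796 s.

502.8 s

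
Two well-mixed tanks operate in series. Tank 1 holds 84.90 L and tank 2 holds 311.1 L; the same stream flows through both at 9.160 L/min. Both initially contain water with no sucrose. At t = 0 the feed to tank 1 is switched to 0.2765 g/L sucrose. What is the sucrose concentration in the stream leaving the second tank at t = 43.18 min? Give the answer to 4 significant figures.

0.1708 g/L

Time constants: τᵢ = Vᵢ/Q for each well-mixed tank.
τ₁ = 84.90/9.160 = 9.26856 min; τ₂ = 311.1/9.160 = 33.9629 min.
Tank 1: C₁ = C_in(1 − e^(−t/τ₁)). Tank 2 (τ₁ ≠ τ₂): C₂ = C_in[1 − (τ₁ e^(−t/τ₁) − τ₂ e^(−t/τ₂))/(τ₁ − τ₂)].
At t = 43.18: e^(−t/τ₁) = 0.00947820, e^(−t/τ₂) = 0.280442.
C₂ = 0.2765·[1 − (9.26856·0.00947820 − 33.9629·0.280442)/(-24.6943)] = 0.2765·0.617857 = 0.170837 g/L.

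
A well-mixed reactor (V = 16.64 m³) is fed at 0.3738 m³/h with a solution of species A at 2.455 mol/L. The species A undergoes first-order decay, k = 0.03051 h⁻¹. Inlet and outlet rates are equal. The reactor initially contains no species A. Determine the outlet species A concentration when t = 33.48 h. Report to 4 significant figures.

V dC/dt = Q(C_in − C) − k V C.
dC/dt = (Q/V) C_in − (Q/V + k) C; effective rate a = Q/V + k = 0.0224639 + 0.03051 = 0.0529739 h⁻¹.
C_ss = Q C_in/(Q + kV) = 1.04106 mol/L; C(t) = C_ss + (C₀ − C_ss) e^(−a t).
C(33.48) = 1.04106 + (-1.04106)·e^(−0.0529739·33.48) = 1.04106 + (-1.04106)·0.169726 = 0.864363 mol/L.

0.8644 mol/L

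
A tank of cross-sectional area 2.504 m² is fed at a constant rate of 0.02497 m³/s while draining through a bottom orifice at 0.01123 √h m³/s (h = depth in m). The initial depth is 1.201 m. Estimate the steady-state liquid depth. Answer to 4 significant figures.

A dh/dt = Q_in − 0.01123 √h. Steady state requires inflow = outflow:
Q_in = 0.01123 √h_ss ⇒ √h_ss = 0.02497/0.01123 = 2.22351.
h_ss = 2.22351² = 4.94399 m. (Since h₀ = 1.201 m < h_ss, the level will rise toward this value.)

4.944 m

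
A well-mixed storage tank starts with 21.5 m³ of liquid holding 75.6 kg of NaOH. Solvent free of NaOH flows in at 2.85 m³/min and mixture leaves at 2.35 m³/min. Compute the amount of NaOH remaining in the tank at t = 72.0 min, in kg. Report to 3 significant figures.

0.742 kg

Total volume: dV/dt = Q_in − Q_out = 0.50000 m³/min, so V(t) = 21.5 + 0.50000 t and V(72.0) = 57.500 m³.
No NaOH enters, so dm/dt = −Q_out · (m/V).
dm/m = −Q_out dt/(V₀ + 0.50000 t); integrating gives ln(m/m₀) = −(Q_out/(Q_in−Q_out)) ln(V/V₀).
m = m₀ (V₀/V)^(Q_out/(Q_in−Q_out)) = 75.6 × (21.5/57.500)^(4.7000) = 0.74224 kg.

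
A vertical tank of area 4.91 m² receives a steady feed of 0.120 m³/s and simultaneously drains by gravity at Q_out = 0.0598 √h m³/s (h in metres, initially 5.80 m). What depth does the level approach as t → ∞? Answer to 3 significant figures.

A dh/dt = Q_in − 0.0598 √h. Steady state requires inflow = outflow:
Q_in = 0.0598 √h_ss ⇒ √h_ss = 0.120/0.0598 = 2.0067.
h_ss = 2.0067² = 4.0268 m. (Since h₀ = 5.80 m > h_ss, the level will fall toward this value.)

4.03 m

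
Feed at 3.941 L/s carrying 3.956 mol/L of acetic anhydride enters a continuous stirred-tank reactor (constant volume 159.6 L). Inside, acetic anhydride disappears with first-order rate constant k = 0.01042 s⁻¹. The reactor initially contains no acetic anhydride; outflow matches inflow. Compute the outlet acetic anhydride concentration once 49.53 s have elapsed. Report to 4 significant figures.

2.293 mol/L

Accumulation = in − out − consumed: V dC/dt = Q C_in − Q C − k V C.
This is linear with rate a = Q/V + k = 0.0351130 s⁻¹.
C_ss = Q C_in/(Q + kV) = 2.78203 mol/L; C(t) = C_ss + (C₀ − C_ss) e^(−a t).
C(49.53) = 2.78203 + (-2.78203)·e^(−0.0351130·49.53) = 2.78203 + (-2.78203)·0.175670 = 2.29331 mol/L.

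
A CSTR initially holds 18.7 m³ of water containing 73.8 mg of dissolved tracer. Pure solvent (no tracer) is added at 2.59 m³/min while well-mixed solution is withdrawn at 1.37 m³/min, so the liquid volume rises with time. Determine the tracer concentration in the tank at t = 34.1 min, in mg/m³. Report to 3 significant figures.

0.329 mg/m³

Total volume: dV/dt = Q_in − Q_out = 1.2200 m³/min, so V(t) = 18.7 + 1.2200 t and V(34.1) = 60.302 m³.
Species balance (pure solvent in): dm/dt = −Q_out · m/V(t).
dm/m = −Q_out dt/(V₀ + 1.2200 t); integrating gives ln(m/m₀) = −(Q_out/(Q_in−Q_out)) ln(V/V₀).
m = m₀ (V₀/V)^(Q_out/(Q_in−Q_out)) = 73.8 × (18.7/60.302)^(1.1230) = 19.817 mg.
C = m/V = 19.817/60.302 = 0.32864 mg/m³.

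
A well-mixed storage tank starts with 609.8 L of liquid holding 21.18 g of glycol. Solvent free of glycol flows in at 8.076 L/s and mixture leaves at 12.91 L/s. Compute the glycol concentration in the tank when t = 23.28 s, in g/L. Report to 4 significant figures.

0.02470 g/L

Let m(t) be the amount of glycol. Volume: V(t) = V₀ + (Q_in − Q_out) t = 609.8 − 4.83400 t; V(23.28) = 497.264 L.
No glycol enters, so dm/dt = −Q_out · (m/V).
dm/m = −Q_out dt/(V₀ − 4.83400 t); integrating gives ln(m/m₀) = −(Q_out/(Q_in−Q_out)) ln(V/V₀).
m = m₀ (V₀/V)^(Q_out/(Q_in−Q_out)) = 21.18 × (609.8/497.264)^(-2.67067) = 12.2830 g.
C = m/V = 12.2830/497.264 = 0.0247012 g/L.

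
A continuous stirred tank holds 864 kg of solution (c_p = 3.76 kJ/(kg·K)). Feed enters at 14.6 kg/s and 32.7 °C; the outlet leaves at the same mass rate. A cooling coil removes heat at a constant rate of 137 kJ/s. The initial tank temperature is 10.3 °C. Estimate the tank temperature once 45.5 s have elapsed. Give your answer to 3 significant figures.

21.0 °C

M c_p dT/dt = ṁ c_p (T_in − T) − Q̇.
Rearrange: dT/dt = (T_ss − T)/τ with τ = M/ṁ = 59.178 s and T_ss = T_in − Q̇/(ṁ c_p) = 30.204 °C.
This is linear first-order; T(t) = T_ss + (T₀ − T_ss) e^(−t/τ).
T(45.5) = 30.204 + (-19.904)·e^(−45.5/59.178) = 30.204 + (-19.904)·0.46354 = 20.978 °C.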